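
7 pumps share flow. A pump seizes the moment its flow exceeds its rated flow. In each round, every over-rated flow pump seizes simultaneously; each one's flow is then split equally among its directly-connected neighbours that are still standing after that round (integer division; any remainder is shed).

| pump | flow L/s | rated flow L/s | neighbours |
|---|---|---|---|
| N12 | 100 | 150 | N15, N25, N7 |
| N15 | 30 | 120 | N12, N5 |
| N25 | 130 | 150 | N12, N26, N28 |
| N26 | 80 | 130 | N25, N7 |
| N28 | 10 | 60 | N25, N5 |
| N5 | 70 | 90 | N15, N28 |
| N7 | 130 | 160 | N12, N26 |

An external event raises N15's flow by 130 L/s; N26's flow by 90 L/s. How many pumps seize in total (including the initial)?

7

Round 1 — N15 at 160 > 120; N26 at 170 > 130. N15, N26 seize.
  N15 sheds 160 L/s to N12, N5: 80 each.
    N12: 100+80 = 180 > 150
    N5: 70+80 = 150 > 90
  N26 sheds 170 L/s to N25, N7: 85 each.
    N25: 130+85 = 215 > 150
    N7: 130+85 = 215 > 160
Round 2 — N12, N25, N5, N7 seize.
  N12 sheds 180 L/s: no online neighbours, lost.
  N25 sheds 215 L/s to N28: 215 each.
    N28: 10+215 = 225 > 60
  N5 sheds 150 L/s to N28: 150 each.
    N28: 225+150 = 375 > 60
  N7 sheds 215 L/s: no online neighbours, lost.
Round 3 — N28 seizes.
  N28 sheds 375 L/s: no online neighbours, lost.
No further seizures.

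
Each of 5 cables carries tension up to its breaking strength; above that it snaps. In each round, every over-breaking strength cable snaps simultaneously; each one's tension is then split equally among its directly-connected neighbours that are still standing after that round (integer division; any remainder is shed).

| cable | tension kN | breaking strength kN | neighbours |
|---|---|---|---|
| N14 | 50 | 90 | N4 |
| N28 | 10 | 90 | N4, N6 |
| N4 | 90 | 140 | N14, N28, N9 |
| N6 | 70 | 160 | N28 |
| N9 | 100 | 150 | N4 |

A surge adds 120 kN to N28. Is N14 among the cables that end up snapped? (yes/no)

yes

Round 1 — N28 at 130 > 90. N28 snaps.
  N28 sheds 130 kN to N4, N6: 65 each.
    N4: 90+65 = 155 > 140
    N6: 70+65 = 135 ≤ 160
Round 2 — N4 snaps.
  N4 sheds 155 kN to N14, N9: 77 each (1 lost).
    N14: 50+77 = 127 > 90
    N9: 100+77 = 177 > 150
Round 3 — N14, N9 snap.
  N14 sheds 127 kN: no online neighbours, lost.
  N9 sheds 177 kN: no online neighbours, lost.
No further breaks.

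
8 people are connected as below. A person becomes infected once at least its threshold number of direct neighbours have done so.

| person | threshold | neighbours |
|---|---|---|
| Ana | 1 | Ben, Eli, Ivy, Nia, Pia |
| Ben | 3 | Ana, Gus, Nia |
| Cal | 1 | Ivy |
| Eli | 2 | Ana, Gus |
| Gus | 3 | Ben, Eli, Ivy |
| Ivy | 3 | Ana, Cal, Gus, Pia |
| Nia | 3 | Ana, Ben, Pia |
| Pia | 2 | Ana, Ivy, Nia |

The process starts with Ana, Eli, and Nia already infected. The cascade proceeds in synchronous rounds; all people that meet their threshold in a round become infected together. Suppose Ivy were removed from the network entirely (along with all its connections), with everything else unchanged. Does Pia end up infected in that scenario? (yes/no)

yes

With Ivy removed:
Round 1 — Ana, Eli, Nia become infected (initial).
Round 2 — checking thresholds:
  Ben: 2 of 3 neighbours < 3, holds.
  Gus: 1 of 2 neighbours < 3, holds.
  Pia: 2 of 2 neighbours ≥ 2, becomes infected.
Round 3 — no new infections; cascade stops.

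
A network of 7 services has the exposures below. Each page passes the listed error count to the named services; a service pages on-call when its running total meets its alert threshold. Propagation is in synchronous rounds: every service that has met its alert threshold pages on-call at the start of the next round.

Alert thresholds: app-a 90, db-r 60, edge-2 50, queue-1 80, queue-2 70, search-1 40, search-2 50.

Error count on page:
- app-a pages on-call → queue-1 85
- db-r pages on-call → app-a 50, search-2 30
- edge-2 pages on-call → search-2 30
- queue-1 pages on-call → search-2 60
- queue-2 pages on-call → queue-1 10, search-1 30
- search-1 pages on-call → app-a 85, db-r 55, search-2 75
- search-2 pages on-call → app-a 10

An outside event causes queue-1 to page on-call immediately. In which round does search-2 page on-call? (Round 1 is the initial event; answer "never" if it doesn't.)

2

Round 1 — queue-1 pages on-call (initial).
  search-2: +60 → 60 ≥ 50
Round 2 — search-2 pages on-call.
  app-a: +10 → 10 < 90
No further pages.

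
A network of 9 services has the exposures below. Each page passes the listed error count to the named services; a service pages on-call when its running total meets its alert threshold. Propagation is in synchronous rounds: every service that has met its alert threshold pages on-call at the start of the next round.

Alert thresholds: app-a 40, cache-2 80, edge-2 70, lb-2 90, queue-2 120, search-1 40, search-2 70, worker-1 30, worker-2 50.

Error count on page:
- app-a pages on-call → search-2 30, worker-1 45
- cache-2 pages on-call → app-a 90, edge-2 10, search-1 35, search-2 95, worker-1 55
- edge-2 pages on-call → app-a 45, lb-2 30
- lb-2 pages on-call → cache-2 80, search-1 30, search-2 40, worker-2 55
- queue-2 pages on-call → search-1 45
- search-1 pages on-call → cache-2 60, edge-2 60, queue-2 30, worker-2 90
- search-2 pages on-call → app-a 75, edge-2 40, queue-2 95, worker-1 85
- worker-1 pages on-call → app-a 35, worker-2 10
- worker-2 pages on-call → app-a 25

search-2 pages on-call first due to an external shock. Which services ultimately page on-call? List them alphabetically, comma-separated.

Round 1 — search-2 pages on-call (initial).
  app-a: +75 → 75 ≥ 40
  edge-2: +40 → 40 < 70
  queue-2: +95 → 95 < 120
  worker-1: +85 → 85 ≥ 30
Round 2 — app-a, worker-1 page on-call.
  worker-2: +10 → 10 < 50
No further pages.

app-a, search-2, worker-1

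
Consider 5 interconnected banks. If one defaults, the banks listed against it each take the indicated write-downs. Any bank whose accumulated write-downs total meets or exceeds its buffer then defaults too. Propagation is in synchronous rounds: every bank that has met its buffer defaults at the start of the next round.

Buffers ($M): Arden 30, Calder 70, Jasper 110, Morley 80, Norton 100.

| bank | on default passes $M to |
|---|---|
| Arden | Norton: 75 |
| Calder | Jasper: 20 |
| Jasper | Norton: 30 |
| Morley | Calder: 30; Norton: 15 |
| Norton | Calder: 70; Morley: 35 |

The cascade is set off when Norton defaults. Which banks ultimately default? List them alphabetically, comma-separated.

Calder, Norton

Round 1 — Norton defaults (initial).
  Calder: +70 → 70 ≥ 70
  Morley: +35 → 35 < 80
Round 2 — Calder defaults.
  Jasper: +20 → 20 < 110
No further defaults.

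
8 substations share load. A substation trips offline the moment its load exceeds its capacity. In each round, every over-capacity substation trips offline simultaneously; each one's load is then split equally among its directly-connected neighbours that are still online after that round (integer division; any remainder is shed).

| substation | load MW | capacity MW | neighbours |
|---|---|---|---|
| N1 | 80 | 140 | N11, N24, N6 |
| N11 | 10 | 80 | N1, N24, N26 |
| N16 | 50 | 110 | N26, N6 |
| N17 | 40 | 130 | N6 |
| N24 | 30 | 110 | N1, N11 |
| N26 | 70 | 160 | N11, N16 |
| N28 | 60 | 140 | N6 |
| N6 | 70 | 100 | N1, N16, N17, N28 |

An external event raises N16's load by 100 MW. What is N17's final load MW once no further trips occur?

88

Round 1 — N16 at 150 > 110. N16 trips offline.
  N16 sheds 150 MW to N26, N6: 75 each.
    N26: 70+75 = 145 ≤ 160
    N6: 70+75 = 145 > 100
Round 2 — N6 trips offline.
  N6 sheds 145 MW to N1, N17, N28: 48 each (1 lost).
    N1: 80+48 = 128 ≤ 140
    N17: 40+48 = 88 ≤ 130
    N28: 60+48 = 108 ≤ 140
No further trips.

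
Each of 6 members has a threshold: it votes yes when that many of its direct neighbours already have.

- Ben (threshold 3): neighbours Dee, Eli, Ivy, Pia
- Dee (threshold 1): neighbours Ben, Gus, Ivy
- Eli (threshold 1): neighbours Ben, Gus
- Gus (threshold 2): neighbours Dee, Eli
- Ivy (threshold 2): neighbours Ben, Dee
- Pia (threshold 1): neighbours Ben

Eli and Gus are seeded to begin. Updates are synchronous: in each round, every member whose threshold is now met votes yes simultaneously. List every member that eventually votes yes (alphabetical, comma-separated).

Round 1 — Eli, Gus vote yes (initial).
Round 2 — checking thresholds:
  Ben: 1 of 4 neighbours < 3, below threshold.
  Dee: 1 of 3 neighbours ≥ 1, votes yes.
Round 3 — no new yes votes; cascade stops.

Dee, Eli, Gus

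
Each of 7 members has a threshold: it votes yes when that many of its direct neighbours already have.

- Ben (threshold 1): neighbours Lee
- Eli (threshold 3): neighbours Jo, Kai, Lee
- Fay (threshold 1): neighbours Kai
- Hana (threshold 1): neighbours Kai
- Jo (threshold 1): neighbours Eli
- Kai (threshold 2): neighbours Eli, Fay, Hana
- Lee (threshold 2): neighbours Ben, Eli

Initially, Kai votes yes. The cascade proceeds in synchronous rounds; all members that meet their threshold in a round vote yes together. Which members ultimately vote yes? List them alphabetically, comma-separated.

Fay, Hana, Kai

Round 1 — Kai votes yes (initial).
Round 2 — checking thresholds:
  Eli: 1 of 3 neighbours < 3, not yet.
  Fay: 1 of 1 neighbours ≥ 1, votes yes.
  Hana: 1 of 1 neighbours ≥ 1, votes yes.
Round 3 — no new yes votes; cascade stops.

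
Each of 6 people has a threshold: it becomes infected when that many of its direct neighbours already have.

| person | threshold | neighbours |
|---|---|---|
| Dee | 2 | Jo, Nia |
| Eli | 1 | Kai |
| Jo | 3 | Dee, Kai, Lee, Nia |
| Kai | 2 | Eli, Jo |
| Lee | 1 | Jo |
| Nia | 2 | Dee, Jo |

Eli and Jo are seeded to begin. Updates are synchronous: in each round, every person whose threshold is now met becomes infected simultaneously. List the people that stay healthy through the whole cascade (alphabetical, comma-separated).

Dee, Nia

Round 1 — Eli, Jo become infected (initial).
Round 2 — checking thresholds:
  Dee: 1 of 2 neighbours < 2, not yet.
  Kai: 2 of 2 neighbours ≥ 2, becomes infected.
  Lee: 1 of 1 neighbours ≥ 1, becomes infected.
  Nia: 1 of 2 neighbours < 2, not yet.
Round 3 — no new infections; cascade stops.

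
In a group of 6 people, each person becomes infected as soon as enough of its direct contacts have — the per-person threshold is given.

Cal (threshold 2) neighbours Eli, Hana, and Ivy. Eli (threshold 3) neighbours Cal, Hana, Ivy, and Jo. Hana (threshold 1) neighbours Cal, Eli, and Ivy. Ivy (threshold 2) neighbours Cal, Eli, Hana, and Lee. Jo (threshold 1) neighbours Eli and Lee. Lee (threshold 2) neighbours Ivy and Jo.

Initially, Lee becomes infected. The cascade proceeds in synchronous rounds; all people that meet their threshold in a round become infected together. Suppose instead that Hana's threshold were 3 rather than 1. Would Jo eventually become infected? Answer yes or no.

yes

With Hana's threshold at 3:
Round 1 — Lee becomes infected (initial).
Round 2 — checking thresholds:
  Ivy: 1 of 4 neighbours < 2, below threshold.
  Jo: 1 of 2 neighbours ≥ 1, becomes infected.
Round 3 — no new infections; cascade stops.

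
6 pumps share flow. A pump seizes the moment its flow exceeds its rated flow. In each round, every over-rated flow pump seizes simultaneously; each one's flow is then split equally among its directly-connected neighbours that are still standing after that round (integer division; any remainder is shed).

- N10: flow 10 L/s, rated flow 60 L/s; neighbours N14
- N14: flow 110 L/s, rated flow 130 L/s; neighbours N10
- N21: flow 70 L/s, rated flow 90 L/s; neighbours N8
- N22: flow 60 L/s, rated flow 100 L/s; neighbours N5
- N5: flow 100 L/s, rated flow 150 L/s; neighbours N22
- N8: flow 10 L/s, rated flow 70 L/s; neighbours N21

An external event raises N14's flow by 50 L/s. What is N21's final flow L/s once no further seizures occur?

70

Round 1 — N14 at 160 > 130. N14 seizes.
  N14 sheds 160 L/s to N10: 160 each.
    N10: 10+160 = 170 > 60
Round 2 — N10 seizes.
  N10 sheds 170 L/s: no online neighbours, lost.
No further seizures.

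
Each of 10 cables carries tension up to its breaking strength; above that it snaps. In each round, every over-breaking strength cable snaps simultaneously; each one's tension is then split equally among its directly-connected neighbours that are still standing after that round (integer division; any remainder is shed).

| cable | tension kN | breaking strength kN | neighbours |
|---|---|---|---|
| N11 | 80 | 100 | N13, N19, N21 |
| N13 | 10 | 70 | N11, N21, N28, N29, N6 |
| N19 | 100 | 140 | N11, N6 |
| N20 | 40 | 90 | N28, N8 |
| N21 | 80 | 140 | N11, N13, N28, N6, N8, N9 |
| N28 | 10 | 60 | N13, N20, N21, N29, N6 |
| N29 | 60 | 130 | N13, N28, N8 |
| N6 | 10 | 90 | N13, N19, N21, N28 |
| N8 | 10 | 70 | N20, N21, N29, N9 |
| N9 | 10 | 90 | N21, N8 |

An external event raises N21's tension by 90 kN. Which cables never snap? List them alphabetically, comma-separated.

Round 1 — N21 at 170 > 140. N21 snaps.
  N21 sheds 170 kN to N11, N13, N28, N6, N8, N9: 28 each (2 lost).
    N11: 80+28 = 108 > 100
    N13: 10+28 = 38 ≤ 70
    N28: 10+28 = 38 ≤ 60
    N6: 10+28 = 38 ≤ 90
    N8: 10+28 = 38 ≤ 70
    N9: 10+28 = 38 ≤ 90
Round 2 — N11 snaps.
  N11 sheds 108 kN to N13, N19: 54 each.
    N13: 38+54 = 92 > 70
    N19: 100+54 = 154 > 140
Round 3 — N13, N19 snap.
  N13 sheds 92 kN to N28, N29, N6: 30 each (2 lost).
    N28: 38+30 = 68 > 60
    N29: 60+30 = 90 ≤ 130
    N6: 38+30 = 68 ≤ 90
  N19 sheds 154 kN to N6: 154 each.
    N6: 68+154 = 222 > 90
Round 4 — N28, N6 snap.
  N28 sheds 68 kN to N20, N29: 34 each.
    N20: 40+34 = 74 ≤ 90
    N29: 90+34 = 124 ≤ 130
  N6 sheds 222 kN: no online neighbours, lost.
No further breaks.

N20, N29, N8, N9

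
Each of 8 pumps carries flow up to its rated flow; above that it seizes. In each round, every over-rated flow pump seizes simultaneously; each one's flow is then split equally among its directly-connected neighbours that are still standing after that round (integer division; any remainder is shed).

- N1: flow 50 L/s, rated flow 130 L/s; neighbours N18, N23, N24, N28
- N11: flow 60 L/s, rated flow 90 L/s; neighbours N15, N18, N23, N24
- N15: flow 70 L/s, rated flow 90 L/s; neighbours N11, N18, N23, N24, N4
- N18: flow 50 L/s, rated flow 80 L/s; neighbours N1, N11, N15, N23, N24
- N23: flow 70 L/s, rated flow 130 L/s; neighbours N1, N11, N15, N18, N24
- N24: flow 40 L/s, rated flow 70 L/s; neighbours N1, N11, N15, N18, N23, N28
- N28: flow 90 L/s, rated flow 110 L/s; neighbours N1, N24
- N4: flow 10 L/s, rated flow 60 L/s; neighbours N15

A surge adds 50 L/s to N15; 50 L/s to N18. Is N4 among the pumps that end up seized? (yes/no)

no

Round 1 — N15 at 120 > 90; N18 at 100 > 80. N15, N18 seize.
  N15 sheds 120 L/s to N11, N23, N24, N4: 30 each.
    N11: 60+30 = 90 ≤ 90
    N23: 70+30 = 100 ≤ 130
    N24: 40+30 = 70 ≤ 70
    N4: 10+30 = 40 ≤ 60
  N18 sheds 100 L/s to N1, N11, N23, N24: 25 each.
    N1: 50+25 = 75 ≤ 130
    N11: 90+25 = 115 > 90
    N23: 100+25 = 125 ≤ 130
    N24: 70+25 = 95 > 70
Round 2 — N11, N24 seize.
  N11 sheds 115 L/s to N23: 115 each.
    N23: 125+115 = 240 > 130
  N24 sheds 95 L/s to N1, N23, N28: 31 each (2 lost).
    N1: 75+31 = 106 ≤ 130
    N23: 240+31 = 271 > 130
    N28: 90+31 = 121 > 110
Round 3 — N23, N28 seize.
  N23 sheds 271 L/s to N1: 271 each.
    N1: 106+271 = 377 > 130
  N28 sheds 121 L/s to N1: 121 each.
    N1: 377+121 = 498 > 130
Round 4 — N1 seizes.
  N1 sheds 498 L/s: no online neighbours, lost.
No further seizures.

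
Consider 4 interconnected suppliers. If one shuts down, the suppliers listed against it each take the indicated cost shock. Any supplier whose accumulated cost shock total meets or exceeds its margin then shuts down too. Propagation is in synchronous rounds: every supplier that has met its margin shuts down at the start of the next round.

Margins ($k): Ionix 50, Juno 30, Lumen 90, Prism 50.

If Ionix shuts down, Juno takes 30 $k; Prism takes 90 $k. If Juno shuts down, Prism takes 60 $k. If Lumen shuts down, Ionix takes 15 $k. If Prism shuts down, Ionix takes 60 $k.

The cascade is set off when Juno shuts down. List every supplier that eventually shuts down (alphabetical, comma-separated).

Round 1 — Juno shuts down (initial).
  Prism: +60 → 60 ≥ 50
Round 2 — Prism shuts down.
  Ionix: +60 → 60 ≥ 50
Round 3 — Ionix shuts down.
No further shutdowns.

Ionix, Juno, Prism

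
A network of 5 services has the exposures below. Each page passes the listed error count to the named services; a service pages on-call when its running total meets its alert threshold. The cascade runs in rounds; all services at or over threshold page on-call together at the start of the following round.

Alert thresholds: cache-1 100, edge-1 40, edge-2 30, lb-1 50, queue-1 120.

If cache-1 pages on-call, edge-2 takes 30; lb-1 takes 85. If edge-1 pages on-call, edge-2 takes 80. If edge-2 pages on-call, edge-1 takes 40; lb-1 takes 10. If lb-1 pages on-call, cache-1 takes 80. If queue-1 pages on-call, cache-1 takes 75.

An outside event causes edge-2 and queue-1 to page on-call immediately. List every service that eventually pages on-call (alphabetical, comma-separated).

Round 1 — edge-2, queue-1 page on-call (initial).
  cache-1: +75 → 75 < 100
  edge-1: +40 → 40 ≥ 40
  lb-1: +10 → 10 < 50
Round 2 — edge-1 pages on-call.
No further pages.

edge-1, edge-2, queue-1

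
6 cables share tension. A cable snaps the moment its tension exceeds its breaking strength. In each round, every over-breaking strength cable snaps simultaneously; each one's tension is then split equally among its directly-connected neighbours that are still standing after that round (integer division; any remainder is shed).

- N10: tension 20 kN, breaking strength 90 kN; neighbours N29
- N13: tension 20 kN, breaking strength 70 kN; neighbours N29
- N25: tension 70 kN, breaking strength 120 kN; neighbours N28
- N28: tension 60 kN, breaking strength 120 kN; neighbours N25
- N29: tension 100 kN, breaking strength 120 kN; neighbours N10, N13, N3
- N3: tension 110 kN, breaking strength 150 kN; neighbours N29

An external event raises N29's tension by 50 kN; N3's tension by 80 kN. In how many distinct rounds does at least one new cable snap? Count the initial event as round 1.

2

Round 1 — N29 at 150 > 120; N3 at 190 > 150. N29, N3 snap.
  N29 sheds 150 kN to N10, N13: 75 each.
    N10: 20+75 = 95 > 90
    N13: 20+75 = 95 > 70
  N3 sheds 190 kN: no online neighbours, lost.
Round 2 — N10, N13 snap.
  N10 sheds 95 kN: no online neighbours, lost.
  N13 sheds 95 kN: no online neighbours, lost.
No further breaks.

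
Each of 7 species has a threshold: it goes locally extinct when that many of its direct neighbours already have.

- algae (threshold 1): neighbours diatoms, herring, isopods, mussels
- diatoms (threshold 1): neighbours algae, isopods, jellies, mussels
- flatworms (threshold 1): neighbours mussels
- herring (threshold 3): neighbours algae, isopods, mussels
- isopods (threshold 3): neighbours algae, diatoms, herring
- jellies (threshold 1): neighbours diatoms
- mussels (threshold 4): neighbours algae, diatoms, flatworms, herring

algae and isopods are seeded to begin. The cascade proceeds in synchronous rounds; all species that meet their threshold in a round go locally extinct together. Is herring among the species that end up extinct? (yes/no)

no

Round 1 — algae, isopods go locally extinct (initial).
Round 2 — checking thresholds:
  diatoms: 2 of 4 neighbours ≥ 1, goes locally extinct.
  herring: 2 of 3 neighbours < 3, below threshold.
  mussels: 1 of 4 neighbours < 4, below threshold.
Round 3 — checking thresholds:
  herring: 2 of 3 neighbours < 3, below threshold.
  jellies: 1 of 1 neighbours ≥ 1, goes locally extinct.
  mussels: 2 of 4 neighbours < 4, below threshold.
Round 4 — no new extinctions; cascade stops.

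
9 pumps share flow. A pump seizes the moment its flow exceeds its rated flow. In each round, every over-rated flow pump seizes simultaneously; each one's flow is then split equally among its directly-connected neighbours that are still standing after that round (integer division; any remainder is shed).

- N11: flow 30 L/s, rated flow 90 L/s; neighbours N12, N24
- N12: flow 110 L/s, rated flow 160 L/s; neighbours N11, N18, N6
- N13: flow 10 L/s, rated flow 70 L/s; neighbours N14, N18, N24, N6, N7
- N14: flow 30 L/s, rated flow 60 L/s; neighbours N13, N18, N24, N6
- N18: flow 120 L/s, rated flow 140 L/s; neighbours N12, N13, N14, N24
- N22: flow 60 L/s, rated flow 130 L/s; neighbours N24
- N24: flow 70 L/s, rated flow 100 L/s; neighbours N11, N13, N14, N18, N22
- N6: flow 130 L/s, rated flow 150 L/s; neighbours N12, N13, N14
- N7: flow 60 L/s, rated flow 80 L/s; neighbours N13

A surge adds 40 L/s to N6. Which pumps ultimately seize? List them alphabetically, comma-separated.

N11, N12, N13, N14, N18, N22, N24, N6, N7

Round 1 — N6 at 170 > 150. N6 seizes.
  N6 sheds 170 L/s to N12, N13, N14: 56 each (2 lost).
    N12: 110+56 = 166 > 160
    N13: 10+56 = 66 ≤ 70
    N14: 30+56 = 86 > 60
Round 2 — N12, N14 seize.
  N12 sheds 166 L/s to N11, N18: 83 each.
    N11: 30+83 = 113 > 90
    N18: 120+83 = 203 > 140
  N14 sheds 86 L/s to N13, N18, N24: 28 each (2 lost).
    N13: 66+28 = 94 > 70
    N18: 203+28 = 231 > 140
    N24: 70+28 = 98 ≤ 100
Round 3 — N11, N13, N18 seize.
  N11 sheds 113 L/s to N24: 113 each.
    N24: 98+113 = 211 > 100
  N13 sheds 94 L/s to N24, N7: 47 each.
    N24: 211+47 = 258 > 100
    N7: 60+47 = 107 > 80
  N18 sheds 231 L/s to N24: 231 each.
    N24: 258+231 = 489 > 100
Round 4 — N24, N7 seize.
  N24 sheds 489 L/s to N22: 489 each.
    N22: 60+489 = 549 > 130
  N7 sheds 107 L/s: no online neighbours, lost.
Round 5 — N22 seizes.
  N22 sheds 549 L/s: no online neighbours, lost.
No further seizures.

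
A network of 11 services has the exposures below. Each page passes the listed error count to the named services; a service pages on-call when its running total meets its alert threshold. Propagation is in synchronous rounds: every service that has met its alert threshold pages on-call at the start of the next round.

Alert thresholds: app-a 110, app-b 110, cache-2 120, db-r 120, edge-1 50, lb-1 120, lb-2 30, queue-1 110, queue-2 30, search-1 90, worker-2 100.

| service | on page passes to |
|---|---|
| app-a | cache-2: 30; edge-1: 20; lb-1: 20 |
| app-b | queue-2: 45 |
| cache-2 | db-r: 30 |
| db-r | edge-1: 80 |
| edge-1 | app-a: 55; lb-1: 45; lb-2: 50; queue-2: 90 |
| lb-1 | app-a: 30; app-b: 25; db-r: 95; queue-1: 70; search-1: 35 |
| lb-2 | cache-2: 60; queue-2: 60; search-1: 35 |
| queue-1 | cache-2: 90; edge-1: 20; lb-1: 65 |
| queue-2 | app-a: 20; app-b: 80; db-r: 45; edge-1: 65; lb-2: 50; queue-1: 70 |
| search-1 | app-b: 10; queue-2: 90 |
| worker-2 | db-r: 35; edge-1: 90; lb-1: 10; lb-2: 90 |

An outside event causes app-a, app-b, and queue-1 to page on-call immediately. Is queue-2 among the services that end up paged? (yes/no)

Round 1 — app-a, app-b, queue-1 page on-call (initial).
  cache-2: +30+90 → 120 ≥ 120
  edge-1: +20+20 → 40 < 50
  lb-1: +20+65 → 85 < 120
  queue-2: +45 → 45 ≥ 30
Round 2 — cache-2, queue-2 page on-call.
  db-r: +30+45 → 75 < 120
  edge-1: +65 → 105 ≥ 50
  lb-2: +50 → 50 ≥ 30
Round 3 — edge-1, lb-2 page on-call.
  lb-1: +45 → 130 ≥ 120
  search-1: +35 → 35 < 90
Round 4 — lb-1 pages on-call.
  db-r: +95 → 170 ≥ 120
  search-1: +35 → 70 < 90
Round 5 — db-r pages on-call.
No further pages.

yes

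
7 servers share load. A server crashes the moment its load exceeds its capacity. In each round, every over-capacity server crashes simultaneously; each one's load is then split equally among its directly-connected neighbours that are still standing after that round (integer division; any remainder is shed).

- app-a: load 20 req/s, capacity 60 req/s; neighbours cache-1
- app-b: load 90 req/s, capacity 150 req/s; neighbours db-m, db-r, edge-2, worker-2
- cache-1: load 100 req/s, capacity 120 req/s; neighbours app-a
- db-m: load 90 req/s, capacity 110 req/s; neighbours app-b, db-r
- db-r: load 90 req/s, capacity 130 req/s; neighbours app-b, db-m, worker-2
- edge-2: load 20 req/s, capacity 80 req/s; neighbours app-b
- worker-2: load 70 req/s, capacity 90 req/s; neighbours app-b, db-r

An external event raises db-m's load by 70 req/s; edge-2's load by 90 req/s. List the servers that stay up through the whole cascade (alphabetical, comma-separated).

app-a, cache-1

Round 1 — db-m at 160 > 110; edge-2 at 110 > 80. db-m, edge-2 crash.
  db-m sheds 160 req/s to app-b, db-r: 80 each.
    app-b: 90+80 = 170 > 150
    db-r: 90+80 = 170 > 130
  edge-2 sheds 110 req/s to app-b: 110 each.
    app-b: 170+110 = 280 > 150
Round 2 — app-b, db-r crash.
  app-b sheds 280 req/s to worker-2: 280 each.
    worker-2: 70+280 = 350 > 90
  db-r sheds 170 req/s to worker-2: 170 each.
    worker-2: 350+170 = 520 > 90
Round 3 — worker-2 crashes.
  worker-2 sheds 520 req/s: no online neighbours, lost.
No further crashes.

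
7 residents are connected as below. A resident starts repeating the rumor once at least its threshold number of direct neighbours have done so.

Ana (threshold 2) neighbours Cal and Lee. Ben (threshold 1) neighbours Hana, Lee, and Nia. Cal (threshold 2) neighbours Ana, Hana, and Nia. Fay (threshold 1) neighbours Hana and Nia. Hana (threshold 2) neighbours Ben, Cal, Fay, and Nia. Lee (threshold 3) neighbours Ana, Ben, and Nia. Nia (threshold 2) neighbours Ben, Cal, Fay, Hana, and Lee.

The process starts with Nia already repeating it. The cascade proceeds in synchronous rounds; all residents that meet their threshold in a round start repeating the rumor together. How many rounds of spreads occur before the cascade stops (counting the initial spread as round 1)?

4

Round 1 — Nia starts repeating the rumor (initial).
Round 2 — checking thresholds:
  Ben: 1 of 3 neighbours ≥ 1, starts repeating the rumor.
  Cal: 1 of 3 neighbours < 2, holds.
  Fay: 1 of 2 neighbours ≥ 1, starts repeating the rumor.
  Hana: 1 of 4 neighbours < 2, holds.
  Lee: 1 of 3 neighbours < 3, holds.
Round 3 — checking thresholds:
  Cal: 1 of 3 neighbours < 2, holds.
  Hana: 3 of 4 neighbours ≥ 2, starts repeating the rumor.
  Lee: 2 of 3 neighbours < 3, holds.
Round 4 — checking thresholds:
  Cal: 2 of 3 neighbours ≥ 2, starts repeating the rumor.
  Lee: 2 of 3 neighbours < 3, holds.
Round 5 — no new spreads; cascade stops.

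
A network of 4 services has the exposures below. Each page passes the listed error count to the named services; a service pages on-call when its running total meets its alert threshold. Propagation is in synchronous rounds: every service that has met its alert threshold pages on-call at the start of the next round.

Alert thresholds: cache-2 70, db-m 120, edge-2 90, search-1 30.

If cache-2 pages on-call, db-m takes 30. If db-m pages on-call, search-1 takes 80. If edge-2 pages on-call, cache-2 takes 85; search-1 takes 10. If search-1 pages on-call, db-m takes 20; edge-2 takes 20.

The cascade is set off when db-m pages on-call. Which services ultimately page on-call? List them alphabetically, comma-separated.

Round 1 — db-m pages on-call (initial).
  search-1: +80 → 80 ≥ 30
Round 2 — search-1 pages on-call.
  edge-2: +20 → 20 < 90
No further pages.

db-m, search-1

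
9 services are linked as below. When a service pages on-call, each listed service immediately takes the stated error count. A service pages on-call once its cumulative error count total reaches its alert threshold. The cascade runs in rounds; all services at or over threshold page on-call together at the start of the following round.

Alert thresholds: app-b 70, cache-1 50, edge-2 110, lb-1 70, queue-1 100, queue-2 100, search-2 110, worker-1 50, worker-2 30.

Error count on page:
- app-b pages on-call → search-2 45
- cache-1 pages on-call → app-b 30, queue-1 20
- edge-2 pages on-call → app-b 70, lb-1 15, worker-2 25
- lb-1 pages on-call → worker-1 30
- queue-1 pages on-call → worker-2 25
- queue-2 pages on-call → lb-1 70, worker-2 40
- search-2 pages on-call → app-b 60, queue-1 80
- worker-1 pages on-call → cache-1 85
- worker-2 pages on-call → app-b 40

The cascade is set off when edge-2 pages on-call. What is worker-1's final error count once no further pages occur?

Round 1 — edge-2 pages on-call (initial).
  app-b: +70 → 70 ≥ 70
  lb-1: +15 → 15 < 70
  worker-2: +25 → 25 < 30
Round 2 — app-b pages on-call.
  search-2: +45 → 45 < 110
No further pages.

0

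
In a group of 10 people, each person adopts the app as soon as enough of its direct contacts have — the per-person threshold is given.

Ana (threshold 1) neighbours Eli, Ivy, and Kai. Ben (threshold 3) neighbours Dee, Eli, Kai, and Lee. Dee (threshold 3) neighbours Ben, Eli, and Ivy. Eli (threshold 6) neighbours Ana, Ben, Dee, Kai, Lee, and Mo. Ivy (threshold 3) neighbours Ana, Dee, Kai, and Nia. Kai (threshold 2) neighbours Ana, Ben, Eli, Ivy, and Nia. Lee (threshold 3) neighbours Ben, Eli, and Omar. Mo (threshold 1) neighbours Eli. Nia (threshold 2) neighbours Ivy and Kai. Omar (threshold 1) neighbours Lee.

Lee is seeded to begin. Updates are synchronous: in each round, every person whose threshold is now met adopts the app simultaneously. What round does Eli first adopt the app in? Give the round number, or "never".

Round 1 — Lee adopts the app (initial).
Round 2 — checking thresholds:
  Ben: 1 of 4 neighbours < 3, holds.
  Eli: 1 of 6 neighbours < 6, holds.
  Omar: 1 of 1 neighbours ≥ 1, adopts the app.
Round 3 — no new adoptions; cascade stops.

never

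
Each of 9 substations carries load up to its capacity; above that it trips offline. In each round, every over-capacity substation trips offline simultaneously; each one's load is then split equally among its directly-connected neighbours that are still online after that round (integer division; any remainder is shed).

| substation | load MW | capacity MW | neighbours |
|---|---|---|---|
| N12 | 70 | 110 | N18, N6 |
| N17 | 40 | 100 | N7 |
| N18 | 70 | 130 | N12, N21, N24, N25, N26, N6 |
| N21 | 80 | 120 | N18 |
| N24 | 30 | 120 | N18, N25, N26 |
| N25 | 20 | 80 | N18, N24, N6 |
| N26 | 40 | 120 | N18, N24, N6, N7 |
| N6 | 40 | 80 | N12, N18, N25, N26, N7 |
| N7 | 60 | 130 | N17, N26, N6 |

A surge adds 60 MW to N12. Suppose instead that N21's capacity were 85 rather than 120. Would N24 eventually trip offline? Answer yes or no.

yes

With N21's capacity at 85:
Round 1 — N12 at 130 > 110. N12 trips offline.
  N12 sheds 130 MW to N18, N6: 65 each.
    N18: 70+65 = 135 > 130
    N6: 40+65 = 105 > 80
Round 2 — N18, N6 trip offline.
  N18 sheds 135 MW to N21, N24, N25, N26: 33 each (3 lost).
    N21: 80+33 = 113 > 85
    N24: 30+33 = 63 ≤ 120
    N25: 20+33 = 53 ≤ 80
    N26: 40+33 = 73 ≤ 120
  N6 sheds 105 MW to N25, N26, N7: 35 each.
    N25: 53+35 = 88 > 80
    N26: 73+35 = 108 ≤ 120
    N7: 60+35 = 95 ≤ 130
Round 3 — N21, N25 trip offline.
  N21 sheds 113 MW: no online neighbours, lost.
  N25 sheds 88 MW to N24: 88 each.
    N24: 63+88 = 151 > 120
Round 4 — N24 trips offline.
  N24 sheds 151 MW to N26: 151 each.
    N26: 108+151 = 259 > 120
Round 5 — N26 trips offline.
  N26 sheds 259 MW to N7: 259 each.
    N7: 95+259 = 354 > 130
Round 6 — N7 trips offline.
  N7 sheds 354 MW to N17: 354 each.
    N17: 40+354 = 394 > 100
Round 7 — N17 trips offline.
  N17 sheds 394 MW: no online neighbours, lost.
No further trips.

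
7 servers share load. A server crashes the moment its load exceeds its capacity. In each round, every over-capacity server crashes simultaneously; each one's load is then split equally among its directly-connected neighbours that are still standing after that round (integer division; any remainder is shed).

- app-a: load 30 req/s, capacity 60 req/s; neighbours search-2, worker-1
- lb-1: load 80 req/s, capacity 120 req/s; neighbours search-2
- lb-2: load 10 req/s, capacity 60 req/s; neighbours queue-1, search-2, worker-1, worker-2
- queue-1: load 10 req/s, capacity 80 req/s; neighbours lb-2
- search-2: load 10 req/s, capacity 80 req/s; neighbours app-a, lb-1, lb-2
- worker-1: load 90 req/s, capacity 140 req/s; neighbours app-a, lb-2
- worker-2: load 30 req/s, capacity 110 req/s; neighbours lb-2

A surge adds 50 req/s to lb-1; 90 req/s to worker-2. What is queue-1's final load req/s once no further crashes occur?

75

Round 1 — lb-1 at 130 > 120; worker-2 at 120 > 110. lb-1, worker-2 crash.
  lb-1 sheds 130 req/s to search-2: 130 each.
    search-2: 10+130 = 140 > 80
  worker-2 sheds 120 req/s to lb-2: 120 each.
    lb-2: 10+120 = 130 > 60
Round 2 — lb-2, search-2 crash.
  lb-2 sheds 130 req/s to queue-1, worker-1: 65 each.
    queue-1: 10+65 = 75 ≤ 80
    worker-1: 90+65 = 155 > 140
  search-2 sheds 140 req/s to app-a: 140 each.
    app-a: 30+140 = 170 > 60
Round 3 — app-a, worker-1 crash.
  app-a sheds 170 req/s: no online neighbours, lost.
  worker-1 sheds 155 req/s: no online neighbours, lost.
No further crashes.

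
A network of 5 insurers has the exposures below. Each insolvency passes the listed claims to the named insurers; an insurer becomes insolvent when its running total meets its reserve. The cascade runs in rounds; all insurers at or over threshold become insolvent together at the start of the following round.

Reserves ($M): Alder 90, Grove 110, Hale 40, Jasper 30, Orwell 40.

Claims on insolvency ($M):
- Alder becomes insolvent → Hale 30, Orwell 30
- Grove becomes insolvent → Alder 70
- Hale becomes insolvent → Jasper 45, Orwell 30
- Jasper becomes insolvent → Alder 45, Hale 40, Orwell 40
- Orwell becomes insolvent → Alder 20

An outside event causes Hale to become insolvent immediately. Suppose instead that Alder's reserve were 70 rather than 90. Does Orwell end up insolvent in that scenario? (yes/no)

yes

With Alder's reserve at 70:
Round 1 — Hale becomes insolvent (initial).
  Jasper: +45 → 45 ≥ 30
  Orwell: +30 → 30 < 40
Round 2 — Jasper becomes insolvent.
  Alder: +45 → 45 < 70
  Orwell: +40 → 70 ≥ 40
Round 3 — Orwell becomes insolvent.
  Alder: +20 → 65 < 70
No further insolvencies.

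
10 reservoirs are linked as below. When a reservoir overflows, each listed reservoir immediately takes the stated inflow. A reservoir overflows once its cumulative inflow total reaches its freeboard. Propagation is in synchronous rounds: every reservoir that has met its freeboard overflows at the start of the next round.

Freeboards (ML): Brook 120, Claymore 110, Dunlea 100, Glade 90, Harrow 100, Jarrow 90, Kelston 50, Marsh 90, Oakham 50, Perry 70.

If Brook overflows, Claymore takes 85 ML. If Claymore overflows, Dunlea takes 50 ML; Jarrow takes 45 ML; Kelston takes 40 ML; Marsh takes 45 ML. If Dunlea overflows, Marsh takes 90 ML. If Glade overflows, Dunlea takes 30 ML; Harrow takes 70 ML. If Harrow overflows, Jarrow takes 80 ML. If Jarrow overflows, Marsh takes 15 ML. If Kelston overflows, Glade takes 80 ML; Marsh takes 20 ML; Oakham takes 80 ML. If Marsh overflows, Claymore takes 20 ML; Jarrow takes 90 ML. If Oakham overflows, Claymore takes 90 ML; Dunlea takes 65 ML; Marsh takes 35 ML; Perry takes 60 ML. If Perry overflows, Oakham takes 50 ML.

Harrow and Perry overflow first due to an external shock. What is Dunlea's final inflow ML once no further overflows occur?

Round 1 — Harrow, Perry overflow (initial).
  Jarrow: +80 → 80 < 90
  Oakham: +50 → 50 ≥ 50
Round 2 — Oakham overflows.
  Claymore: +90 → 90 < 110
  Dunlea: +65 → 65 < 100
  Marsh: +35 → 35 < 90
No further overflows.

65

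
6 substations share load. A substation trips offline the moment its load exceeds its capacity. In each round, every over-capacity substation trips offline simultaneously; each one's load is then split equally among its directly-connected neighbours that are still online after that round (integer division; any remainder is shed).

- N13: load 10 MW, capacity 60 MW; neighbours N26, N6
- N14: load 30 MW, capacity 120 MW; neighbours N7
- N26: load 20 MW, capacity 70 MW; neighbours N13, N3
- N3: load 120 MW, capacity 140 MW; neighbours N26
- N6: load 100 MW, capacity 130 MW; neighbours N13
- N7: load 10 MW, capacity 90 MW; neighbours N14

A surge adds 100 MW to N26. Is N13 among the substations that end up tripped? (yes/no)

yes

Round 1 — N26 at 120 > 70. N26 trips offline.
  N26 sheds 120 MW to N13, N3: 60 each.
    N13: 10+60 = 70 > 60
    N3: 120+60 = 180 > 140
Round 2 — N13, N3 trip offline.
  N13 sheds 70 MW to N6: 70 each.
    N6: 100+70 = 170 > 130
  N3 sheds 180 MW: no online neighbours, lost.
Round 3 — N6 trips offline.
  N6 sheds 170 MW: no online neighbours, lost.
No further trips.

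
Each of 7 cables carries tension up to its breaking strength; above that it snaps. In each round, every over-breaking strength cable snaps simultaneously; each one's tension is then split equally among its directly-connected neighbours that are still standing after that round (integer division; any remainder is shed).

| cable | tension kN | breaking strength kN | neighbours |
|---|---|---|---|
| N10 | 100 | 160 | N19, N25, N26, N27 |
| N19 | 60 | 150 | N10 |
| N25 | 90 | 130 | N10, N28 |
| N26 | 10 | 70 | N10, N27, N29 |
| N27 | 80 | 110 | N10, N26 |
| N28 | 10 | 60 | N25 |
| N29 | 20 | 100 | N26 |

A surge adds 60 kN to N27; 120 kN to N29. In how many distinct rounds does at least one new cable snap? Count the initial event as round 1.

Round 1 — N27 at 140 > 110; N29 at 140 > 100. N27, N29 snap.
  N27 sheds 140 kN to N10, N26: 70 each.
    N10: 100+70 = 170 > 160
    N26: 10+70 = 80 > 70
  N29 sheds 140 kN to N26: 140 each.
    N26: 80+140 = 220 > 70
Round 2 — N10, N26 snap.
  N10 sheds 170 kN to N19, N25: 85 each.
    N19: 60+85 = 145 ≤ 150
    N25: 90+85 = 175 > 130
  N26 sheds 220 kN: no online neighbours, lost.
Round 3 — N25 snaps.
  N25 sheds 175 kN to N28: 175 each.
    N28: 10+175 = 185 > 60
Round 4 — N28 snaps.
  N28 sheds 185 kN: no online neighbours, lost.
No further breaks.

4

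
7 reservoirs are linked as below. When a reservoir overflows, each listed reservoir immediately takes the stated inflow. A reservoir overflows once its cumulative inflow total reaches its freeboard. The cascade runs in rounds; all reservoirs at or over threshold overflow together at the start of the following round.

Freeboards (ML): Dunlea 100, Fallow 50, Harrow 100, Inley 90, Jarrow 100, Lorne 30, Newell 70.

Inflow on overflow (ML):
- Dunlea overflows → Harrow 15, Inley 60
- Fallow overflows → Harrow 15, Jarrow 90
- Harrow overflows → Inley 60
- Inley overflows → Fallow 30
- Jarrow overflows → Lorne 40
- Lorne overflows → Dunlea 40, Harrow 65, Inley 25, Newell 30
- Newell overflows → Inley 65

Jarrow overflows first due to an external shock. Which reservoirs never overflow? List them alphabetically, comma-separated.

Round 1 — Jarrow overflows (initial).
  Lorne: +40 → 40 ≥ 30
Round 2 — Lorne overflows.
  Dunlea: +40 → 40 < 100
  Harrow: +65 → 65 < 100
  Inley: +25 → 25 < 90
  Newell: +30 → 30 < 70
No further overflows.

Dunlea, Fallow, Harrow, Inley, Newell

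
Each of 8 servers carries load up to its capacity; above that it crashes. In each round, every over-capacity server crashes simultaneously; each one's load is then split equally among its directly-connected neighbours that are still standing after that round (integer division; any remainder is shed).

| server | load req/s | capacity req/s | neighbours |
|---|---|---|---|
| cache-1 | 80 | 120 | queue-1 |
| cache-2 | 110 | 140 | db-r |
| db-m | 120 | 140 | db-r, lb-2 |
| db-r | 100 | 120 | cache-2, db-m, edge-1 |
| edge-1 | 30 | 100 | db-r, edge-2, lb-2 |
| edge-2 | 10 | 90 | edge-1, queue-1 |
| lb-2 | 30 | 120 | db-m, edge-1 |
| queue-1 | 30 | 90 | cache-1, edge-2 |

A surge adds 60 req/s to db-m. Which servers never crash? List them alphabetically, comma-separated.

cache-1, edge-2, queue-1

Round 1 — db-m at 180 > 140. db-m crashes.
  db-m sheds 180 req/s to db-r, lb-2: 90 each.
    db-r: 100+90 = 190 > 120
    lb-2: 30+90 = 120 ≤ 120
Round 2 — db-r crashes.
  db-r sheds 190 req/s to cache-2, edge-1: 95 each.
    cache-2: 110+95 = 205 > 140
    edge-1: 30+95 = 125 > 100
Round 3 — cache-2, edge-1 crash.
  cache-2 sheds 205 req/s: no online neighbours, lost.
  edge-1 sheds 125 req/s to edge-2, lb-2: 62 each (1 lost).
    edge-2: 10+62 = 72 ≤ 90
    lb-2: 120+62 = 182 > 120
Round 4 — lb-2 crashes.
  lb-2 sheds 182 req/s: no online neighbours, lost.
No further crashes.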